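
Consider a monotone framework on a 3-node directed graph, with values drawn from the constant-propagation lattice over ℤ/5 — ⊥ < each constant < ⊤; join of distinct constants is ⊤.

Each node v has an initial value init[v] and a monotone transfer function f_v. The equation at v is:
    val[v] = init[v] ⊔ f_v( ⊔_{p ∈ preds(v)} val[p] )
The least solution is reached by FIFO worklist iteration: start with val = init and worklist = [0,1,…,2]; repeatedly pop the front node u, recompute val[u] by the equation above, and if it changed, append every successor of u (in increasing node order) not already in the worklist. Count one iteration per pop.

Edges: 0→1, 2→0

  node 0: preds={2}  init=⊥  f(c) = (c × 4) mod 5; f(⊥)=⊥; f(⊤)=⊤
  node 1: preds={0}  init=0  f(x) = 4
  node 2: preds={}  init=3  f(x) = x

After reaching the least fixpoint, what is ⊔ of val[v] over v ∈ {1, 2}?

Trace (3 dequeues):
  [1] u=0 | in 3 | out 2 | prev ⊥ | push {}
  [2] u=1 | in 2 | out ⊤ | prev 0 | push {}
  [3] u=2 | in ⊥ | out 3 | ==

Converged values:
  [0] 2
  [1] ⊤
  [2] 3

⊤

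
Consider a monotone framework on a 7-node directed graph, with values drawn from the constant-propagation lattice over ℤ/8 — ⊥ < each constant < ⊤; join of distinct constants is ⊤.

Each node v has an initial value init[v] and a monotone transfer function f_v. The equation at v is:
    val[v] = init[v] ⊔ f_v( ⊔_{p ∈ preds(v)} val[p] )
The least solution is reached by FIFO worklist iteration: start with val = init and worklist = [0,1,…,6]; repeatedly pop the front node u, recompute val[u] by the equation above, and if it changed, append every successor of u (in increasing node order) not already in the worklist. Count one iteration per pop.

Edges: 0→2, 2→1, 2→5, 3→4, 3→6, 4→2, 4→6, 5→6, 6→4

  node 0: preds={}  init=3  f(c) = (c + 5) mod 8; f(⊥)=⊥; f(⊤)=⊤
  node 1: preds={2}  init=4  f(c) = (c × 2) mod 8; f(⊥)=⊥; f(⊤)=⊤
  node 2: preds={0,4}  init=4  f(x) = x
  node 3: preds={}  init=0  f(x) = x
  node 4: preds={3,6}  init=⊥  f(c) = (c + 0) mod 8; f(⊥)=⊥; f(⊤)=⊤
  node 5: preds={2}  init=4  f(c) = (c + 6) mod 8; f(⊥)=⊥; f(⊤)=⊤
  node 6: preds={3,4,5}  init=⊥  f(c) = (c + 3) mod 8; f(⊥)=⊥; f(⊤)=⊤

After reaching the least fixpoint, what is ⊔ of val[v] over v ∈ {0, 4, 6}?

⊤

Iteration log — 12 steps:
  step 1. node 0  ⊔preds=⊥  new=3  stable
  step 2. node 1  ⊔preds=4  new=⊤  old=4  +wl: 
  step 3. node 2  ⊔preds=3  new=⊤  old=4  +wl: 1
  step 4. node 3  ⊔preds=⊥  new=0  stable
  step 5. node 4  ⊔preds=0  new=0  old=⊥  +wl: 2
  step 6. node 5  ⊔preds=⊤  new=⊤  old=4  +wl: 
  step 7. node 6  ⊔preds=⊤  new=⊤  old=⊥  +wl: 4
  step 8. node 1  ⊔preds=⊤  new=⊤  stable
  step 9. node 2  ⊔preds=⊤  new=⊤  stable
  step 10. node 4  ⊔preds=⊤  new=⊤  old=0  +wl: 2,6
  step 11. node 2  ⊔preds=⊤  new=⊤  stable
  step 12. node 6  ⊔preds=⊤  new=⊤  stable

Least fixpoint reached:
  node 0: 3
  node 1: ⊤
  node 2: ⊤
  node 3: 0
  node 4: ⊤
  node 5: ⊤
  node 6: ⊤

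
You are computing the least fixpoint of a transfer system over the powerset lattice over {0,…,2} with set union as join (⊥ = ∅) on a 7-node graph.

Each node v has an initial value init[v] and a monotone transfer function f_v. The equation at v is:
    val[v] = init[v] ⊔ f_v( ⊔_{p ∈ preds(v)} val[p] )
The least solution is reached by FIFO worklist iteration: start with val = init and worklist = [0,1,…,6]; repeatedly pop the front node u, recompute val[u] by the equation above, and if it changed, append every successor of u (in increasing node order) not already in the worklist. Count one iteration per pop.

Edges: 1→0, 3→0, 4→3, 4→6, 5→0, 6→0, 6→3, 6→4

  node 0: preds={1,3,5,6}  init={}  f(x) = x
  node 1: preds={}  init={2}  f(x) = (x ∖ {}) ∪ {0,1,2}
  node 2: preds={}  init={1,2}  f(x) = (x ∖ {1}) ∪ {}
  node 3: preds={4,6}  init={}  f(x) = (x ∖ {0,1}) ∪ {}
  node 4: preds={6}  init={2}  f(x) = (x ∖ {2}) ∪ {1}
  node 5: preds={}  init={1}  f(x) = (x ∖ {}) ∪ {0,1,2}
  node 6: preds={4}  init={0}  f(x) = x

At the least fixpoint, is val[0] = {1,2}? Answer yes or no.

Worklist (10 pops):
  #1 pop 0: in={0,1,2} → {0,1,2} (was {}); enqueue []
  #2 pop 1: in={} → {0,1,2} (was {2}); enqueue [0]
  #3 pop 2: in={} → {1,2} (no change)
  #4 pop 3: in={0,2} → {2} (was {}); enqueue []
  #5 pop 4: in={0} → {0,1,2} (was {2}); enqueue [3]
  #6 pop 5: in={} → {0,1,2} (was {1}); enqueue []
  #7 pop 6: in={0,1,2} → {0,1,2} (was {0}); enqueue [4]
  #8 pop 0: in={0,1,2} → {0,1,2} (no change)
  #9 pop 3: in={0,1,2} → {2} (no change)
  #10 pop 4: in={0,1,2} → {0,1,2} (no change)

Fixpoint:
  val[0] = {0,1,2}
  val[1] = {0,1,2}
  val[2] = {1,2}
  val[3] = {2}
  val[4] = {0,1,2}
  val[5] = {0,1,2}
  val[6] = {0,1,2}

no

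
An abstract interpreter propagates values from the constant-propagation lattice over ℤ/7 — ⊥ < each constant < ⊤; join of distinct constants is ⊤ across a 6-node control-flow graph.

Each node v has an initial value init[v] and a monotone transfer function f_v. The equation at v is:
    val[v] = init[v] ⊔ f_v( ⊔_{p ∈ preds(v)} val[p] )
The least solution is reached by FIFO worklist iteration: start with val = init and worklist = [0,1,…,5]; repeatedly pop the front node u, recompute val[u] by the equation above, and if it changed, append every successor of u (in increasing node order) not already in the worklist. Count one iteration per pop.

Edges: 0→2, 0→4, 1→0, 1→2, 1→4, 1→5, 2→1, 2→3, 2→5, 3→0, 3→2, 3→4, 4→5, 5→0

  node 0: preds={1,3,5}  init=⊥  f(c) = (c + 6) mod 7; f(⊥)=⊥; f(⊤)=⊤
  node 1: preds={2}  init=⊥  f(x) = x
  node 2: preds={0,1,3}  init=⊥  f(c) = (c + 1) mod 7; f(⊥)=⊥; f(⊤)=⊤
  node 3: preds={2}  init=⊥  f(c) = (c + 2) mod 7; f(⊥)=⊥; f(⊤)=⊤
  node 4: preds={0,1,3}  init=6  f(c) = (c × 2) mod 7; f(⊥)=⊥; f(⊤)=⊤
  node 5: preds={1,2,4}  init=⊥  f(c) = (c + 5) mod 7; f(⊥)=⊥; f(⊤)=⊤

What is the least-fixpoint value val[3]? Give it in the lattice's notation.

⊤

Iteration log — 21 steps:
  step 1. node 0  ⊔preds=⊥  new=⊥  stable
  step 2. node 1  ⊔preds=⊥  new=⊥  stable
  step 3. node 2  ⊔preds=⊥  new=⊥  stable
  step 4. node 3  ⊔preds=⊥  new=⊥  stable
  step 5. node 4  ⊔preds=⊥  new=6  stable
  step 6. node 5  ⊔preds=6  new=4  old=⊥  +wl: 0
  step 7. node 0  ⊔preds=4  new=3  old=⊥  +wl: 2,4
  step 8. node 2  ⊔preds=3  new=4  old=⊥  +wl: 1,3,5
  step 9. node 4  ⊔preds=3  new=6  stable
  step 10. node 1  ⊔preds=4  new=4  old=⊥  +wl: 0,2,4
  step 11. node 3  ⊔preds=4  new=6  old=⊥  +wl: 
  step 12. node 5  ⊔preds=⊤  new=⊤  old=4  +wl: 
  step 13. node 0  ⊔preds=⊤  new=⊤  old=3  +wl: 
  step 14. node 2  ⊔preds=⊤  new=⊤  old=4  +wl: 1,3,5
  step 15. node 4  ⊔preds=⊤  new=⊤  old=6  +wl: 
  step 16. node 1  ⊔preds=⊤  new=⊤  old=4  +wl: 0,2,4
  step 17. node 3  ⊔preds=⊤  new=⊤  old=6  +wl: 
  step 18. node 5  ⊔preds=⊤  new=⊤  stable
  step 19. node 0  ⊔preds=⊤  new=⊤  stable
  step 20. node 2  ⊔preds=⊤  new=⊤  stable
  step 21. node 4  ⊔preds=⊤  new=⊤  stable

Least fixpoint reached:
  node 0: ⊤
  node 1: ⊤
  node 2: ⊤
  node 3: ⊤
  node 4: ⊤
  node 5: ⊤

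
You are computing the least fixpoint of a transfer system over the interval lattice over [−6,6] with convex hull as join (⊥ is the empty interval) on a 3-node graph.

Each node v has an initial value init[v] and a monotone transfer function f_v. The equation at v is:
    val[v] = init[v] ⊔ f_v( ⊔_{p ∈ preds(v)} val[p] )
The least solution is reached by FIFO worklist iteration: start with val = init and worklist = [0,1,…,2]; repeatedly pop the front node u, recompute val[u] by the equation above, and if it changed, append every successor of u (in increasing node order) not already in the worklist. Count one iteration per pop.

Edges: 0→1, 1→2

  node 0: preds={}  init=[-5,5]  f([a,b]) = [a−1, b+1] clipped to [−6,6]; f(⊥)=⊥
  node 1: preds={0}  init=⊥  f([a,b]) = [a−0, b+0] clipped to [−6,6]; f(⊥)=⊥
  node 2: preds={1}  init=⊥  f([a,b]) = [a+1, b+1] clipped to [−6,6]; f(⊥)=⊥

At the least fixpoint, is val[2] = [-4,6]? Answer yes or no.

Iteration log — 3 steps:
  step 1. node 0  ⊔preds=⊥  new=[-5,5]  stable
  step 2. node 1  ⊔preds=[-5,5]  new=[-5,5]  old=⊥  +wl: 
  step 3. node 2  ⊔preds=[-5,5]  new=[-4,6]  old=⊥  +wl: 

Least fixpoint reached:
  node 0: [-5,5]
  node 1: [-5,5]
  node 2: [-4,6]

yes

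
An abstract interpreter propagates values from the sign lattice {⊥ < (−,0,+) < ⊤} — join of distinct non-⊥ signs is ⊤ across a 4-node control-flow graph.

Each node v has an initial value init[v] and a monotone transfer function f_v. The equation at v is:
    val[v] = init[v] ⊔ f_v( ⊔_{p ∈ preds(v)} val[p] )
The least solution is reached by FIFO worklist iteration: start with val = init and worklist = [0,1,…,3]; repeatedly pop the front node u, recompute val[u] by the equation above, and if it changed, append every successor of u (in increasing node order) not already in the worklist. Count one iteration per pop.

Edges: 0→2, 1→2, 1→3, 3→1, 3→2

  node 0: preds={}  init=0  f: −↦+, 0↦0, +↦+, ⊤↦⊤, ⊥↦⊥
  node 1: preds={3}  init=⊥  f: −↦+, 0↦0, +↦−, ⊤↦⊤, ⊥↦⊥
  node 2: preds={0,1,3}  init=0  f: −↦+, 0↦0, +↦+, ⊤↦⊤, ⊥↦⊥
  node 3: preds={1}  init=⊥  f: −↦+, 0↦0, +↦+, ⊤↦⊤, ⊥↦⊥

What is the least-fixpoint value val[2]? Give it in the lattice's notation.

Worklist (4 pops):
  #1 pop 0: in=⊥ → 0 (no change)
  #2 pop 1: in=⊥ → ⊥ (no change)
  #3 pop 2: in=0 → 0 (no change)
  #4 pop 3: in=⊥ → ⊥ (no change)

Fixpoint:
  val[0] = 0
  val[1] = ⊥
  val[2] = 0
  val[3] = ⊥

0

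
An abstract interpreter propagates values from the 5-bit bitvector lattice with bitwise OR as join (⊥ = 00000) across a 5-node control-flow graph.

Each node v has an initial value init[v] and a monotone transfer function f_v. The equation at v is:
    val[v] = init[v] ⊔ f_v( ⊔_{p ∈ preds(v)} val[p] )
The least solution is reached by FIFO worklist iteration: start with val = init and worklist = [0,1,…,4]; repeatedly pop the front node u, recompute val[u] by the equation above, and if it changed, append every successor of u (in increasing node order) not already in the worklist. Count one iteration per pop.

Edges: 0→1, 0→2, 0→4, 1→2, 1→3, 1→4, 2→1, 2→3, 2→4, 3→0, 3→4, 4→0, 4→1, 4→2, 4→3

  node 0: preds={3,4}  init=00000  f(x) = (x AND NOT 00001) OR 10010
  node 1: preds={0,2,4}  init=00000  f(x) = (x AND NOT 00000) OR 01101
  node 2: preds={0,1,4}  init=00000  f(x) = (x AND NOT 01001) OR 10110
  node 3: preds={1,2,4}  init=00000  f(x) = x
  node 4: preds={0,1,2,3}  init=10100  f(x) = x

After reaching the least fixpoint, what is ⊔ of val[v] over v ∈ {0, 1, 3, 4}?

11111

Trace (11 dequeues):
  [1] u=0 | in 10100 | out 10110 | prev 00000 | push {}
  [2] u=1 | in 10110 | out 11111 | prev 00000 | push {}
  [3] u=2 | in 11111 | out 10110 | prev 00000 | push {1}
  [4] u=3 | in 11111 | out 11111 | prev 00000 | push {0}
  [5] u=4 | in 11111 | out 11111 | prev 10100 | push {2,3}
  [6] u=1 | in 11111 | out 11111 | ==
  [7] u=0 | in 11111 | out 11110 | prev 10110 | push {1,4}
  [8] u=2 | in 11111 | out 10110 | ==
  [9] u=3 | in 11111 | out 11111 | ==
  [10] u=1 | in 11111 | out 11111 | ==
  [11] u=4 | in 11111 | out 11111 | ==

Converged values:
  [0] 11110
  [1] 11111
  [2] 10110
  [3] 11111
  [4] 11111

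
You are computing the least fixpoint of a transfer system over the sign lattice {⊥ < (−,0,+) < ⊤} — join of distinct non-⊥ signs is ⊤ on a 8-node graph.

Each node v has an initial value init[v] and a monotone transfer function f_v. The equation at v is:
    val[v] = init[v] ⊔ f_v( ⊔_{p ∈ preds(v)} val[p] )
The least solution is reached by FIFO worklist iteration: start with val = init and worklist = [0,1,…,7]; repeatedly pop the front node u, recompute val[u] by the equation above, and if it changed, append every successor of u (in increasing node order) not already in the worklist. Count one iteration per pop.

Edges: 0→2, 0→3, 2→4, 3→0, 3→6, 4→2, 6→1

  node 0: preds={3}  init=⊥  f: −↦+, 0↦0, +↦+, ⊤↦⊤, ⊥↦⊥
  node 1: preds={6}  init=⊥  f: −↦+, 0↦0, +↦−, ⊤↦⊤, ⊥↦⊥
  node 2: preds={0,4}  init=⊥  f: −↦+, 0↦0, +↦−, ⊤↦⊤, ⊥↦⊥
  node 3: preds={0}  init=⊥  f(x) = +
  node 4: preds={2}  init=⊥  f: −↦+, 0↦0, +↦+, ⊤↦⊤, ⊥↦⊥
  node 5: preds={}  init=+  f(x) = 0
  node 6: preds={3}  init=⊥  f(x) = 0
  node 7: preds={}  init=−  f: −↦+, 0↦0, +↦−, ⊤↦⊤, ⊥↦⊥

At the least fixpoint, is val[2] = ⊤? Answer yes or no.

Iteration log — 14 steps:
  step 1. node 0  ⊔preds=⊥  new=⊥  stable
  step 2. node 1  ⊔preds=⊥  new=⊥  stable
  step 3. node 2  ⊔preds=⊥  new=⊥  stable
  step 4. node 3  ⊔preds=⊥  new=+  old=⊥  +wl: 0
  step 5. node 4  ⊔preds=⊥  new=⊥  stable
  step 6. node 5  ⊔preds=⊥  new=⊤  old=+  +wl: 
  step 7. node 6  ⊔preds=+  new=0  old=⊥  +wl: 1
  step 8. node 7  ⊔preds=⊥  new=−  stable
  step 9. node 0  ⊔preds=+  new=+  old=⊥  +wl: 2,3
  step 10. node 1  ⊔preds=0  new=0  old=⊥  +wl: 
  step 11. node 2  ⊔preds=+  new=−  old=⊥  +wl: 4
  step 12. node 3  ⊔preds=+  new=+  stable
  step 13. node 4  ⊔preds=−  new=+  old=⊥  +wl: 2
  step 14. node 2  ⊔preds=+  new=−  stable

Least fixpoint reached:
  node 0: +
  node 1: 0
  node 2: −
  node 3: +
  node 4: +
  node 5: ⊤
  node 6: 0
  node 7: −

no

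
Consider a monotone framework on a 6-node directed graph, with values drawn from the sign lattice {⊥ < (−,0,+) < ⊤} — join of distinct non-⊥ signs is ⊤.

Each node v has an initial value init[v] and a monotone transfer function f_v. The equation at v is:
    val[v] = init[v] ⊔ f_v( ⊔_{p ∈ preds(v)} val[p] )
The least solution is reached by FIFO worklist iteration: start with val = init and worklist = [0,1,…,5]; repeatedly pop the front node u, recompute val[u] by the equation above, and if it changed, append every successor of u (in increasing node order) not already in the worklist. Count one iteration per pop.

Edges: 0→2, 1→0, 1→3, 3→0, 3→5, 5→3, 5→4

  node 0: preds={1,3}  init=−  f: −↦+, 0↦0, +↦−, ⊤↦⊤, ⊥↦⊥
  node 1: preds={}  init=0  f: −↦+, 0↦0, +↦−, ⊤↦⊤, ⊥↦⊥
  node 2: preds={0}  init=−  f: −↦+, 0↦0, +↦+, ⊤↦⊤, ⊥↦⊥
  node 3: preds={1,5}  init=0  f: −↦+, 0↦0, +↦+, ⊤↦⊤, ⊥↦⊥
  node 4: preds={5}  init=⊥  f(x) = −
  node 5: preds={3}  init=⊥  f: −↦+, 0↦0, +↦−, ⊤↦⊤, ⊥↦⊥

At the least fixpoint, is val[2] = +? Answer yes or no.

no

Trace (8 dequeues):
  [1] u=0 | in 0 | out ⊤ | prev − | push {}
  [2] u=1 | in ⊥ | out 0 | ==
  [3] u=2 | in ⊤ | out ⊤ | prev − | push {}
  [4] u=3 | in 0 | out 0 | ==
  [5] u=4 | in ⊥ | out − | prev ⊥ | push {}
  [6] u=5 | in 0 | out 0 | prev ⊥ | push {3,4}
  [7] u=3 | in 0 | out 0 | ==
  [8] u=4 | in 0 | out − | ==

Converged values:
  [0] ⊤
  [1] 0
  [2] ⊤
  [3] 0
  [4] −
  [5] 0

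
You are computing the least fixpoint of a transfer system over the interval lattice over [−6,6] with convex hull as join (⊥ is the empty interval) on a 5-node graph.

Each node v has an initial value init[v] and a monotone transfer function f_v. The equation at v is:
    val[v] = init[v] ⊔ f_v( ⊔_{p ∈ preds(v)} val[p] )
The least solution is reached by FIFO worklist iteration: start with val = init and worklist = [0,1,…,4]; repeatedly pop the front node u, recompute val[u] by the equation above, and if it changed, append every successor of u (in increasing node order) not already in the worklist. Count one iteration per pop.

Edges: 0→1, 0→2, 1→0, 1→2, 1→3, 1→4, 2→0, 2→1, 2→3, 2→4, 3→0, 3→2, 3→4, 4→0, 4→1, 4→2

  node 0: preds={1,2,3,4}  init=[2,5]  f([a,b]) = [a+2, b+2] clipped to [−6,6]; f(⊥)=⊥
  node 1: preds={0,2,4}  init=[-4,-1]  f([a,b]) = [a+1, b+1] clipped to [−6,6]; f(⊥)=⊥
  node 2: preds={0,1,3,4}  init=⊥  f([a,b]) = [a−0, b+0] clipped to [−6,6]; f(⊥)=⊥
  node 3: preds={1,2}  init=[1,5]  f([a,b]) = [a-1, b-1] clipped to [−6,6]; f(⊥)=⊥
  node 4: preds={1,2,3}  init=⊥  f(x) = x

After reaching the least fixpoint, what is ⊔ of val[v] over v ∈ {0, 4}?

[-6,6]

Worklist (19 pops):
  #1 pop 0: in=[-4,5] → [-2,6] (was [2,5]); enqueue []
  #2 pop 1: in=[-2,6] → [-4,6] (was [-4,-1]); enqueue [0]
  #3 pop 2: in=[-4,6] → [-4,6] (was ⊥); enqueue [1]
  #4 pop 3: in=[-4,6] → [-5,5] (was [1,5]); enqueue [2]
  #5 pop 4: in=[-5,6] → [-5,6] (was ⊥); enqueue []
  #6 pop 0: in=[-5,6] → [-3,6] (was [-2,6]); enqueue []
  #7 pop 1: in=[-5,6] → [-4,6] (no change)
  #8 pop 2: in=[-5,6] → [-5,6] (was [-4,6]); enqueue [0,1,3,4]
  #9 pop 0: in=[-5,6] → [-3,6] (no change)
  #10 pop 1: in=[-5,6] → [-4,6] (no change)
  #11 pop 3: in=[-5,6] → [-6,5] (was [-5,5]); enqueue [0,2]
  #12 pop 4: in=[-6,6] → [-6,6] (was [-5,6]); enqueue [1]
  #13 pop 0: in=[-6,6] → [-4,6] (was [-3,6]); enqueue []
  #14 pop 2: in=[-6,6] → [-6,6] (was [-5,6]); enqueue [0,3,4]
  #15 pop 1: in=[-6,6] → [-5,6] (was [-4,6]); enqueue [2]
  #16 pop 0: in=[-6,6] → [-4,6] (no change)
  #17 pop 3: in=[-6,6] → [-6,5] (no change)
  #18 pop 4: in=[-6,6] → [-6,6] (no change)
  #19 pop 2: in=[-6,6] → [-6,6] (no change)

Fixpoint:
  val[0] = [-4,6]
  val[1] = [-5,6]
  val[2] = [-6,6]
  val[3] = [-6,5]
  val[4] = [-6,6]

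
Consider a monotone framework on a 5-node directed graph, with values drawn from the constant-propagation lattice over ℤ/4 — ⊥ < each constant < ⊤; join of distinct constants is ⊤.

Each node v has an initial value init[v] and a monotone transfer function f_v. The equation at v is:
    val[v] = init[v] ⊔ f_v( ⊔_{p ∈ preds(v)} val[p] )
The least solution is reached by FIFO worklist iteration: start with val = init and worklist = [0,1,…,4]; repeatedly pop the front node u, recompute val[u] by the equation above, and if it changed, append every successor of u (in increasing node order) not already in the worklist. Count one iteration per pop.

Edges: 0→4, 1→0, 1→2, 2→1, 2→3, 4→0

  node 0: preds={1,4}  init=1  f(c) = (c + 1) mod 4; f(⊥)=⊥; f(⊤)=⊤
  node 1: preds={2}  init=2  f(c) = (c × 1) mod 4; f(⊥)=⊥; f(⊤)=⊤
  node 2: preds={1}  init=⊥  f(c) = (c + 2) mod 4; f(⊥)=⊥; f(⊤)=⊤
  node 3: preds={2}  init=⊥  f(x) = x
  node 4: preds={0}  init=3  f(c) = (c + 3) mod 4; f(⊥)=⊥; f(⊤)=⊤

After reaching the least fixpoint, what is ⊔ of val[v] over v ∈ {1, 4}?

⊤

Trace (10 dequeues):
  [1] u=0 | in ⊤ | out ⊤ | prev 1 | push {}
  [2] u=1 | in ⊥ | out 2 | ==
  [3] u=2 | in 2 | out 0 | prev ⊥ | push {1}
  [4] u=3 | in 0 | out 0 | prev ⊥ | push {}
  [5] u=4 | in ⊤ | out ⊤ | prev 3 | push {0}
  [6] u=1 | in 0 | out ⊤ | prev 2 | push {2}
  [7] u=0 | in ⊤ | out ⊤ | ==
  [8] u=2 | in ⊤ | out ⊤ | prev 0 | push {1,3}
  [9] u=1 | in ⊤ | out ⊤ | ==
  [10] u=3 | in ⊤ | out ⊤ | prev 0 | push {}

Converged values:
  [0] ⊤
  [1] ⊤
  [2] ⊤
  [3] ⊤
  [4] ⊤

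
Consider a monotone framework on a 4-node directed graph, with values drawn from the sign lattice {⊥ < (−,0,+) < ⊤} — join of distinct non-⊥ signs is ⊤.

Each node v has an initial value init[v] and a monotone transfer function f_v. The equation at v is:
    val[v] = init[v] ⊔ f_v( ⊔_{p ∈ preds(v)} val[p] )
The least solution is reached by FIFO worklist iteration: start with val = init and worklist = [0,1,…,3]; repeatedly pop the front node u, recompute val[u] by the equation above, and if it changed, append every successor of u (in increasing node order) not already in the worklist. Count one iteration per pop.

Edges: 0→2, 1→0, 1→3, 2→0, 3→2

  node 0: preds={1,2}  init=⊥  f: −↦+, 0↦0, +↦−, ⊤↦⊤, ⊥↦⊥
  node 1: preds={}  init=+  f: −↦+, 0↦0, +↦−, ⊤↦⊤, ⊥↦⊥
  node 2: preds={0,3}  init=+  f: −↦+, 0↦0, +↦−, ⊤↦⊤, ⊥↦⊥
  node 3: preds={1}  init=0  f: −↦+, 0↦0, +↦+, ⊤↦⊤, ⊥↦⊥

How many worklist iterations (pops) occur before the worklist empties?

Worklist (6 pops):
  #1 pop 0: in=+ → − (was ⊥); enqueue []
  #2 pop 1: in=⊥ → + (no change)
  #3 pop 2: in=⊤ → ⊤ (was +); enqueue [0]
  #4 pop 3: in=+ → ⊤ (was 0); enqueue [2]
  #5 pop 0: in=⊤ → ⊤ (was −); enqueue []
  #6 pop 2: in=⊤ → ⊤ (no change)

Fixpoint:
  val[0] = ⊤
  val[1] = +
  val[2] = ⊤
  val[3] = ⊤

6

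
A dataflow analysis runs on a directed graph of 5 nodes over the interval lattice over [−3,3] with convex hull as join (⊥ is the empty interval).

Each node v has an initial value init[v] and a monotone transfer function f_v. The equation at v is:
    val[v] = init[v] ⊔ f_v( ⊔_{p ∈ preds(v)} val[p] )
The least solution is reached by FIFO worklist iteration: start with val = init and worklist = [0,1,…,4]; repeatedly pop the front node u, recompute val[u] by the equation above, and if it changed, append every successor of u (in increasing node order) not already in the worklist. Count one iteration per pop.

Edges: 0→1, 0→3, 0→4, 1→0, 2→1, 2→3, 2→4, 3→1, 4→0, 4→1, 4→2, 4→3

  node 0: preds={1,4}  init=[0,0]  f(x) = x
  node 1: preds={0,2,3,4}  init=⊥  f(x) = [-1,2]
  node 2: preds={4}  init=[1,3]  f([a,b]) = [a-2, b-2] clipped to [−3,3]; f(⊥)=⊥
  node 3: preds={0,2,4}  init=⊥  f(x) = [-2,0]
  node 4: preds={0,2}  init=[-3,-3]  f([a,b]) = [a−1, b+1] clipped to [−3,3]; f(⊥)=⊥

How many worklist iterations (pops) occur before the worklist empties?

10

Trace (10 dequeues):
  [1] u=0 | in [-3,-3] | out [-3,0] | prev [0,0] | push {}
  [2] u=1 | in [-3,3] | out [-1,2] | prev ⊥ | push {0}
  [3] u=2 | in [-3,-3] | out [-3,3] | prev [1,3] | push {1}
  [4] u=3 | in [-3,3] | out [-2,0] | prev ⊥ | push {}
  [5] u=4 | in [-3,3] | out [-3,3] | prev [-3,-3] | push {2,3}
  [6] u=0 | in [-3,3] | out [-3,3] | prev [-3,0] | push {4}
  [7] u=1 | in [-3,3] | out [-1,2] | ==
  [8] u=2 | in [-3,3] | out [-3,3] | ==
  [9] u=3 | in [-3,3] | out [-2,0] | ==
  [10] u=4 | in [-3,3] | out [-3,3] | ==

Converged values:
  [0] [-3,3]
  [1] [-1,2]
  [2] [-3,3]
  [3] [-2,0]
  [4] [-3,3]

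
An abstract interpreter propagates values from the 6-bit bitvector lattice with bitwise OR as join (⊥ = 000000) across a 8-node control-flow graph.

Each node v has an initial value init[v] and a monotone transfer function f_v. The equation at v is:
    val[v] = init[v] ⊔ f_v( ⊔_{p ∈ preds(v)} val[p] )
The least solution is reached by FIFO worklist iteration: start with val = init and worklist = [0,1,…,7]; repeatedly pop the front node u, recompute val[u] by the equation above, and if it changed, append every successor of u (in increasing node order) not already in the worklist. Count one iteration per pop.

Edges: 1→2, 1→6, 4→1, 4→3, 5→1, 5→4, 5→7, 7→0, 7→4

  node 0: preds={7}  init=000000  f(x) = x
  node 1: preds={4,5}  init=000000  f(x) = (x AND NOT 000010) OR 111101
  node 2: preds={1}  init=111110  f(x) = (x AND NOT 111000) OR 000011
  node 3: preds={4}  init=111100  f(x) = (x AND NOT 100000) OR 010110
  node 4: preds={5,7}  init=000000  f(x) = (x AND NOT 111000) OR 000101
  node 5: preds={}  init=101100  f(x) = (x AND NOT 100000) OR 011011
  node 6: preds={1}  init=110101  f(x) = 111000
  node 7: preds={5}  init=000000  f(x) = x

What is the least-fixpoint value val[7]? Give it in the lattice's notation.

111111

Iteration log — 14 steps:
  step 1. node 0  ⊔preds=000000  new=000000  stable
  step 2. node 1  ⊔preds=101100  new=111101  old=000000  +wl: 
  step 3. node 2  ⊔preds=111101  new=111111  old=111110  +wl: 
  step 4. node 3  ⊔preds=000000  new=111110  old=111100  +wl: 
  step 5. node 4  ⊔preds=101100  new=000101  old=000000  +wl: 1,3
  step 6. node 5  ⊔preds=000000  new=111111  old=101100  +wl: 4
  step 7. node 6  ⊔preds=111101  new=111101  old=110101  +wl: 
  step 8. node 7  ⊔preds=111111  new=111111  old=000000  +wl: 0
  step 9. node 1  ⊔preds=111111  new=111101  stable
  step 10. node 3  ⊔preds=000101  new=111111  old=111110  +wl: 
  step 11. node 4  ⊔preds=111111  new=000111  old=000101  +wl: 1,3
  step 12. node 0  ⊔preds=111111  new=111111  old=000000  +wl: 
  step 13. node 1  ⊔preds=111111  new=111101  stable
  step 14. node 3  ⊔preds=000111  new=111111  stable

Least fixpoint reached:
  node 0: 111111
  node 1: 111101
  node 2: 111111
  node 3: 111111
  node 4: 000111
  node 5: 111111
  node 6: 111101
  node 7: 111111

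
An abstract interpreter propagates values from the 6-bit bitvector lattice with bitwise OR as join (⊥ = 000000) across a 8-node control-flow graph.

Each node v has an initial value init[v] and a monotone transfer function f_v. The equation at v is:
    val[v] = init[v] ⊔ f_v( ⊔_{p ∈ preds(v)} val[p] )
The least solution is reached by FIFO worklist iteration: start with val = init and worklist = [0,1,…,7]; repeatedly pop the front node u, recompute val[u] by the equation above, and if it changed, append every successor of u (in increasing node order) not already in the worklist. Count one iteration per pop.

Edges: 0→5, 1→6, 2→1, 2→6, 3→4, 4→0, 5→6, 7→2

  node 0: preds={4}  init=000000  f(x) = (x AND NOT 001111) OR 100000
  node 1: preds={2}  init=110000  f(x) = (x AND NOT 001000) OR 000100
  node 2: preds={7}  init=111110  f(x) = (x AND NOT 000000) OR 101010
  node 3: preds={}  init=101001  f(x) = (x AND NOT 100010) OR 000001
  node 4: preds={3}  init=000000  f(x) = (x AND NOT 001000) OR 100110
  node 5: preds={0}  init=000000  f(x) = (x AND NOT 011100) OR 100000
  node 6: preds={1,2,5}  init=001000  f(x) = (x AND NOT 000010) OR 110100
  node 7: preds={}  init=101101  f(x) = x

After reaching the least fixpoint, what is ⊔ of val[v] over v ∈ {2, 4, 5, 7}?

Iteration log — 11 steps:
  step 1. node 0  ⊔preds=000000  new=100000  old=000000  +wl: 
  step 2. node 1  ⊔preds=111110  new=110110  old=110000  +wl: 
  step 3. node 2  ⊔preds=101101  new=111111  old=111110  +wl: 1
  step 4. node 3  ⊔preds=000000  new=101001  stable
  step 5. node 4  ⊔preds=101001  new=100111  old=000000  +wl: 0
  step 6. node 5  ⊔preds=100000  new=100000  old=000000  +wl: 
  step 7. node 6  ⊔preds=111111  new=111101  old=001000  +wl: 
  step 8. node 7  ⊔preds=000000  new=101101  stable
  step 9. node 1  ⊔preds=111111  new=110111  old=110110  +wl: 6
  step 10. node 0  ⊔preds=100111  new=100000  stable
  step 11. node 6  ⊔preds=111111  new=111101  stable

Least fixpoint reached:
  node 0: 100000
  node 1: 110111
  node 2: 111111
  node 3: 101001
  node 4: 100111
  node 5: 100000
  node 6: 111101
  node 7: 101101

111111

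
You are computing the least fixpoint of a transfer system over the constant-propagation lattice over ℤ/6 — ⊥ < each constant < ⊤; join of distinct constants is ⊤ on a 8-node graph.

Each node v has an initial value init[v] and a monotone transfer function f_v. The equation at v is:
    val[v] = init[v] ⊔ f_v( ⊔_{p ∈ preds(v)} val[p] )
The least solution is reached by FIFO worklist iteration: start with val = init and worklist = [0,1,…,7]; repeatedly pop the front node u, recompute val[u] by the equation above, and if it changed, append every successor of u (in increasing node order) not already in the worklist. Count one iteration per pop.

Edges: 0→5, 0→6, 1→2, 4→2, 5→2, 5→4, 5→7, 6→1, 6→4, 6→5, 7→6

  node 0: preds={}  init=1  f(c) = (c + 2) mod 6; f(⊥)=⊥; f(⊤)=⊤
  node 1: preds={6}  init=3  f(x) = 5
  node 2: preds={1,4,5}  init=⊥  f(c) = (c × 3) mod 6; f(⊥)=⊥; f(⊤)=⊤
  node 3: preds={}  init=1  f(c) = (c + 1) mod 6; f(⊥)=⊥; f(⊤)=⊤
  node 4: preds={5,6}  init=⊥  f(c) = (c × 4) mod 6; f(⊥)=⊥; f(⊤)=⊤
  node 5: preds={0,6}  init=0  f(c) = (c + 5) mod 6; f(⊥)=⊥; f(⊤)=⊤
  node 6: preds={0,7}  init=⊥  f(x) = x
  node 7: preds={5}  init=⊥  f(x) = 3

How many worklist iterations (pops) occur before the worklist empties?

20

Trace (20 dequeues):
  [1] u=0 | in ⊥ | out 1 | ==
  [2] u=1 | in ⊥ | out ⊤ | prev 3 | push {}
  [3] u=2 | in ⊤ | out ⊤ | prev ⊥ | push {}
  [4] u=3 | in ⊥ | out 1 | ==
  [5] u=4 | in 0 | out 0 | prev ⊥ | push {2}
  [6] u=5 | in 1 | out 0 | ==
  [7] u=6 | in 1 | out 1 | prev ⊥ | push {1,4,5}
  [8] u=7 | in 0 | out 3 | prev ⊥ | push {6}
  [9] u=2 | in ⊤ | out ⊤ | ==
  [10] u=1 | in 1 | out ⊤ | ==
  [11] u=4 | in ⊤ | out ⊤ | prev 0 | push {2}
  [12] u=5 | in 1 | out 0 | ==
  [13] u=6 | in ⊤ | out ⊤ | prev 1 | push {1,4,5}
  [14] u=2 | in ⊤ | out ⊤ | ==
  [15] u=1 | in ⊤ | out ⊤ | ==
  [16] u=4 | in ⊤ | out ⊤ | ==
  [17] u=5 | in ⊤ | out ⊤ | prev 0 | push {2,4,7}
  [18] u=2 | in ⊤ | out ⊤ | ==
  [19] u=4 | in ⊤ | out ⊤ | ==
  [20] u=7 | in ⊤ | out 3 | ==

Converged values:
  [0] 1
  [1] ⊤
  [2] ⊤
  [3] 1
  [4] ⊤
  [5] ⊤
  [6] ⊤
  [7] 3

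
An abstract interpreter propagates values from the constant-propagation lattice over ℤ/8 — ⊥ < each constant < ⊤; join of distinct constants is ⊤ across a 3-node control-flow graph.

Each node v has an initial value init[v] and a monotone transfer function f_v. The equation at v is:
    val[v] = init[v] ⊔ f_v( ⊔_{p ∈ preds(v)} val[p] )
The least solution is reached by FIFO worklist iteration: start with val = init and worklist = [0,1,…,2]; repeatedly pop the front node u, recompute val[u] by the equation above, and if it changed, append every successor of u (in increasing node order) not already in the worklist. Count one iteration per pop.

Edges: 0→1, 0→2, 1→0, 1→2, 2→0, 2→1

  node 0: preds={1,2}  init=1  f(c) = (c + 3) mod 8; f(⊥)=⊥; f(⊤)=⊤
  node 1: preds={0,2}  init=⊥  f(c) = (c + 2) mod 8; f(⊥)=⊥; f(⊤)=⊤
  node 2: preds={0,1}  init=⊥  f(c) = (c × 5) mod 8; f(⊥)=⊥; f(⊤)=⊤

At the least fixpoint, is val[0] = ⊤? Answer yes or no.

Worklist (7 pops):
  #1 pop 0: in=⊥ → 1 (no change)
  #2 pop 1: in=1 → 3 (was ⊥); enqueue [0]
  #3 pop 2: in=⊤ → ⊤ (was ⊥); enqueue [1]
  #4 pop 0: in=⊤ → ⊤ (was 1); enqueue [2]
  #5 pop 1: in=⊤ → ⊤ (was 3); enqueue [0]
  #6 pop 2: in=⊤ → ⊤ (no change)
  #7 pop 0: in=⊤ → ⊤ (no change)

Fixpoint:
  val[0] = ⊤
  val[1] = ⊤
  val[2] = ⊤

yes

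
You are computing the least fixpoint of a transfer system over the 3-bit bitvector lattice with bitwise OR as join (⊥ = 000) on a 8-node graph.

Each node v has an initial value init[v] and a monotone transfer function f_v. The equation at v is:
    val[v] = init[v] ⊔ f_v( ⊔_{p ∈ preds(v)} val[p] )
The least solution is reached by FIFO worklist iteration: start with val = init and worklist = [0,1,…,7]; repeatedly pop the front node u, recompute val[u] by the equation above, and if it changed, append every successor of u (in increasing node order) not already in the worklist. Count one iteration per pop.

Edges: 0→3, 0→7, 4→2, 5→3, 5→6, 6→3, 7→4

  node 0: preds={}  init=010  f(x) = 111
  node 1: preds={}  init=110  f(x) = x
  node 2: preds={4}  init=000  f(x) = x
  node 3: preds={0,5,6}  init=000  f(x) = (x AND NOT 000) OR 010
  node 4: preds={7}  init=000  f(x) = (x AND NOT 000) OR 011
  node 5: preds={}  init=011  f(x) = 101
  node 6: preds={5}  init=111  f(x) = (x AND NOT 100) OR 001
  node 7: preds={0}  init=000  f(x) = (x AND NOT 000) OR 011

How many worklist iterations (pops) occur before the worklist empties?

12

Worklist (12 pops):
  #1 pop 0: in=000 → 111 (was 010); enqueue []
  #2 pop 1: in=000 → 110 (no change)
  #3 pop 2: in=000 → 000 (no change)
  #4 pop 3: in=111 → 111 (was 000); enqueue []
  #5 pop 4: in=000 → 011 (was 000); enqueue [2]
  #6 pop 5: in=000 → 111 (was 011); enqueue [3]
  #7 pop 6: in=111 → 111 (no change)
  #8 pop 7: in=111 → 111 (was 000); enqueue [4]
  #9 pop 2: in=011 → 011 (was 000); enqueue []
  #10 pop 3: in=111 → 111 (no change)
  #11 pop 4: in=111 → 111 (was 011); enqueue [2]
  #12 pop 2: in=111 → 111 (was 011); enqueue []

Fixpoint:
  val[0] = 111
  val[1] = 110
  val[2] = 111
  val[3] = 111
  val[4] = 111
  val[5] = 111
  val[6] = 111
  val[7] = 111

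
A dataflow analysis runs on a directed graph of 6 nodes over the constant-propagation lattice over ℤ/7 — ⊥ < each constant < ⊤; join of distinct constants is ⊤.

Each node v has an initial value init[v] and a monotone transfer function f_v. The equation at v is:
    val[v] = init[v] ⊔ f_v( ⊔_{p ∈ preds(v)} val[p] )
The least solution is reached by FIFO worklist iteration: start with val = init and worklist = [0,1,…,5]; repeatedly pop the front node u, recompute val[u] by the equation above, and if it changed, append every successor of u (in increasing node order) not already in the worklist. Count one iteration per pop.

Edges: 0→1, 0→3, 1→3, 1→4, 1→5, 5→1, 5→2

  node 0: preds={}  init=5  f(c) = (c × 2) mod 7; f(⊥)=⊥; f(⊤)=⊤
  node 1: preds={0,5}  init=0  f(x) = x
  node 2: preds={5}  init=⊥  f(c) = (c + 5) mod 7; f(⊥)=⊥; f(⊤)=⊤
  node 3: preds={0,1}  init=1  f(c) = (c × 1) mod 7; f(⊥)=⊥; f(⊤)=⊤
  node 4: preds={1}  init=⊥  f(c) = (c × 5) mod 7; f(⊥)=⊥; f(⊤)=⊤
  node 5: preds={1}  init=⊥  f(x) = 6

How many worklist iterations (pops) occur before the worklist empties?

8

Iteration log — 8 steps:
  step 1. node 0  ⊔preds=⊥  new=5  stable
  step 2. node 1  ⊔preds=5  new=⊤  old=0  +wl: 
  step 3. node 2  ⊔preds=⊥  new=⊥  stable
  step 4. node 3  ⊔preds=⊤  new=⊤  old=1  +wl: 
  step 5. node 4  ⊔preds=⊤  new=⊤  old=⊥  +wl: 
  step 6. node 5  ⊔preds=⊤  new=6  old=⊥  +wl: 1,2
  step 7. node 1  ⊔preds=⊤  new=⊤  stable
  step 8. node 2  ⊔preds=6  new=4  old=⊥  +wl: 

Least fixpoint reached:
  node 0: 5
  node 1: ⊤
  node 2: 4
  node 3: ⊤
  node 4: ⊤
  node 5: 6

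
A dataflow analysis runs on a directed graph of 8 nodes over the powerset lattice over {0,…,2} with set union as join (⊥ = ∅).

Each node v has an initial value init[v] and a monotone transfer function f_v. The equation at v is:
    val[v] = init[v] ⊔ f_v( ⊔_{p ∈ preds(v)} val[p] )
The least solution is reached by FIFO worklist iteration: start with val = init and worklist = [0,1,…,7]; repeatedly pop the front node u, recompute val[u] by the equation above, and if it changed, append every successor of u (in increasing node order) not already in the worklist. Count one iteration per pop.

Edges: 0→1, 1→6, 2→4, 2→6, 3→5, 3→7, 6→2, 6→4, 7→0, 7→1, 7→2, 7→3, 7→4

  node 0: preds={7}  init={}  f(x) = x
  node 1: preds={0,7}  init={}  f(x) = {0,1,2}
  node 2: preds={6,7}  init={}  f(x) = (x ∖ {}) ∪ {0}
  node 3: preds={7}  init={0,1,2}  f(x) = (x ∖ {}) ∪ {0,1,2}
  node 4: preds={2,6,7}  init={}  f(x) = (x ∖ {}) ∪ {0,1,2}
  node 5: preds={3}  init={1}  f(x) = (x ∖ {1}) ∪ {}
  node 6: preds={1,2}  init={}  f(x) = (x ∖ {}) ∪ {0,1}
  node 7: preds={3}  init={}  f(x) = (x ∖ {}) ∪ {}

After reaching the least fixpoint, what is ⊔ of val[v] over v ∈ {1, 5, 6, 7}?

Worklist (14 pops):
  #1 pop 0: in={} → {} (no change)
  #2 pop 1: in={} → {0,1,2} (was {}); enqueue []
  #3 pop 2: in={} → {0} (was {}); enqueue []
  #4 pop 3: in={} → {0,1,2} (no change)
  #5 pop 4: in={0} → {0,1,2} (was {}); enqueue []
  #6 pop 5: in={0,1,2} → {0,1,2} (was {1}); enqueue []
  #7 pop 6: in={0,1,2} → {0,1,2} (was {}); enqueue [2,4]
  #8 pop 7: in={0,1,2} → {0,1,2} (was {}); enqueue [0,1,3]
  #9 pop 2: in={0,1,2} → {0,1,2} (was {0}); enqueue [6]
  #10 pop 4: in={0,1,2} → {0,1,2} (no change)
  #11 pop 0: in={0,1,2} → {0,1,2} (was {}); enqueue []
  #12 pop 1: in={0,1,2} → {0,1,2} (no change)
  #13 pop 3: in={0,1,2} → {0,1,2} (no change)
  #14 pop 6: in={0,1,2} → {0,1,2} (no change)

Fixpoint:
  val[0] = {0,1,2}
  val[1] = {0,1,2}
  val[2] = {0,1,2}
  val[3] = {0,1,2}
  val[4] = {0,1,2}
  val[5] = {0,1,2}
  val[6] = {0,1,2}
  val[7] = {0,1,2}

{0,1,2}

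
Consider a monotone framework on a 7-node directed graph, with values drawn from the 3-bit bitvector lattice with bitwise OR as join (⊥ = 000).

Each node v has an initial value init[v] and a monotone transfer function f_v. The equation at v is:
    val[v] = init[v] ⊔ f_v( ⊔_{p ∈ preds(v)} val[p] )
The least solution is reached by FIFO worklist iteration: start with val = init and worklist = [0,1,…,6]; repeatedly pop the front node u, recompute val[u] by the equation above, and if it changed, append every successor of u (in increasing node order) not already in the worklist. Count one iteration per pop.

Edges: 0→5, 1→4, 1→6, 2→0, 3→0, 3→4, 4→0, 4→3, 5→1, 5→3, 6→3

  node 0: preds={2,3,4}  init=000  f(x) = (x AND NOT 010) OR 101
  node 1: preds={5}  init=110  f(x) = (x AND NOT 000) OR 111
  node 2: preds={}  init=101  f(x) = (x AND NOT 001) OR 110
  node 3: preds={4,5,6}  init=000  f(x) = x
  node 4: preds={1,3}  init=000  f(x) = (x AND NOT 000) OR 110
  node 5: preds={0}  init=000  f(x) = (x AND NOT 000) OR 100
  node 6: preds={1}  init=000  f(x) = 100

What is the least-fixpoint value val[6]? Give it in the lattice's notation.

Trace (12 dequeues):
  [1] u=0 | in 101 | out 101 | prev 000 | push {}
  [2] u=1 | in 000 | out 111 | prev 110 | push {}
  [3] u=2 | in 000 | out 111 | prev 101 | push {0}
  [4] u=3 | in 000 | out 000 | ==
  [5] u=4 | in 111 | out 111 | prev 000 | push {3}
  [6] u=5 | in 101 | out 101 | prev 000 | push {1}
  [7] u=6 | in 111 | out 100 | prev 000 | push {}
  [8] u=0 | in 111 | out 101 | ==
  [9] u=3 | in 111 | out 111 | prev 000 | push {0,4}
  [10] u=1 | in 101 | out 111 | ==
  [11] u=0 | in 111 | out 101 | ==
  [12] u=4 | in 111 | out 111 | ==

Converged values:
  [0] 101
  [1] 111
  [2] 111
  [3] 111
  [4] 111
  [5] 101
  [6] 100

100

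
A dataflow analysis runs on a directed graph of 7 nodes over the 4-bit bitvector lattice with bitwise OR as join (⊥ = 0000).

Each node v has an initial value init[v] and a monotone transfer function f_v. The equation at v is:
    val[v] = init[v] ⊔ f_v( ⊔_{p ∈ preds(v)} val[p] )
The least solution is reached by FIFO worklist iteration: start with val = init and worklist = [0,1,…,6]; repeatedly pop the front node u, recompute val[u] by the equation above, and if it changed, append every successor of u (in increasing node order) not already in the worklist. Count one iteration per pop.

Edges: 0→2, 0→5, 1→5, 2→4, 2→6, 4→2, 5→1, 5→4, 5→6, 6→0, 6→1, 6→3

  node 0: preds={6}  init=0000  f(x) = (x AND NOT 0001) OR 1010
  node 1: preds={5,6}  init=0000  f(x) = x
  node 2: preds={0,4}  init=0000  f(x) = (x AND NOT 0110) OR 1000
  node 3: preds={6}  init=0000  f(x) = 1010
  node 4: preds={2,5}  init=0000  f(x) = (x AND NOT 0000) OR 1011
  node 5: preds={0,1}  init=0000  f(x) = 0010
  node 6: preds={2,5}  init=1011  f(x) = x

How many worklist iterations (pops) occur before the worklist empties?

11

Trace (11 dequeues):
  [1] u=0 | in 1011 | out 1010 | prev 0000 | push {}
  [2] u=1 | in 1011 | out 1011 | prev 0000 | push {}
  [3] u=2 | in 1010 | out 1000 | prev 0000 | push {}
  [4] u=3 | in 1011 | out 1010 | prev 0000 | push {}
  [5] u=4 | in 1000 | out 1011 | prev 0000 | push {2}
  [6] u=5 | in 1011 | out 0010 | prev 0000 | push {1,4}
  [7] u=6 | in 1010 | out 1011 | ==
  [8] u=2 | in 1011 | out 1001 | prev 1000 | push {6}
  [9] u=1 | in 1011 | out 1011 | ==
  [10] u=4 | in 1011 | out 1011 | ==
  [11] u=6 | in 1011 | out 1011 | ==

Converged values:
  [0] 1010
  [1] 1011
  [2] 1001
  [3] 1010
  [4] 1011
  [5] 0010
  [6] 1011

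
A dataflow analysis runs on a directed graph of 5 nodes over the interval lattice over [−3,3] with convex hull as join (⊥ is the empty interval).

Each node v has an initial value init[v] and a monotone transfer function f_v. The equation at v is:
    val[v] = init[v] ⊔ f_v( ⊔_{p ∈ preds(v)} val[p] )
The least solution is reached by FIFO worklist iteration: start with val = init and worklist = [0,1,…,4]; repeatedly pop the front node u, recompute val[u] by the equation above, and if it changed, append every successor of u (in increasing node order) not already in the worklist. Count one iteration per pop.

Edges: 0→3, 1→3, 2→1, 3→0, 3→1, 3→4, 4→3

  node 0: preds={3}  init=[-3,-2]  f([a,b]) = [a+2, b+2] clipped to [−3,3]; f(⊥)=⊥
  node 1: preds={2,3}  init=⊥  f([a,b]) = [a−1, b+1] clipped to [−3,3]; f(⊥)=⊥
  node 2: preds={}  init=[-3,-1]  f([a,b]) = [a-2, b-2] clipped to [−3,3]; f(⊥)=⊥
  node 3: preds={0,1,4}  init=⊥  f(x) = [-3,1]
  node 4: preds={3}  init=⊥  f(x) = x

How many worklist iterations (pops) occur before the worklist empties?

Iteration log — 8 steps:
  step 1. node 0  ⊔preds=⊥  new=[-3,-2]  stable
  step 2. node 1  ⊔preds=[-3,-1]  new=[-3,0]  old=⊥  +wl: 
  step 3. node 2  ⊔preds=⊥  new=[-3,-1]  stable
  step 4. node 3  ⊔preds=[-3,0]  new=[-3,1]  old=⊥  +wl: 0,1
  step 5. node 4  ⊔preds=[-3,1]  new=[-3,1]  old=⊥  +wl: 3
  step 6. node 0  ⊔preds=[-3,1]  new=[-3,3]  old=[-3,-2]  +wl: 
  step 7. node 1  ⊔preds=[-3,1]  new=[-3,2]  old=[-3,0]  +wl: 
  step 8. node 3  ⊔preds=[-3,3]  new=[-3,1]  stable

Least fixpoint reached:
  node 0: [-3,3]
  node 1: [-3,2]
  node 2: [-3,-1]
  node 3: [-3,1]
  node 4: [-3,1]

8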